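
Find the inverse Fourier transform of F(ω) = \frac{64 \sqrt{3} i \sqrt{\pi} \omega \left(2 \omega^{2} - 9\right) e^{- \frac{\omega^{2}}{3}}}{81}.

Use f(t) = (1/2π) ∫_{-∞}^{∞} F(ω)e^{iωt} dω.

f(t) = 8 t^{3} e^{- \frac{3 t^{2}}{4}}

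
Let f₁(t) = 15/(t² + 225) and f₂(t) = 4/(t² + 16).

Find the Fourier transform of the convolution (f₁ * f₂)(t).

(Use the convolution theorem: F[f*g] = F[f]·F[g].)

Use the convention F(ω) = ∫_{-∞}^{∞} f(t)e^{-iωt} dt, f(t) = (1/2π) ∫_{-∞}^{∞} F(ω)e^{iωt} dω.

F[f₁*f₂](ω) = \pi^{2} e^{- 19 \left|{\omega}\right|}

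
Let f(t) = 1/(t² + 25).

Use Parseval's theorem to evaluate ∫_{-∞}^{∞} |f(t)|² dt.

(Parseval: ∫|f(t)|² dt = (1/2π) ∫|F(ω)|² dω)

∫|f(t)|² dt = \frac{\pi}{250}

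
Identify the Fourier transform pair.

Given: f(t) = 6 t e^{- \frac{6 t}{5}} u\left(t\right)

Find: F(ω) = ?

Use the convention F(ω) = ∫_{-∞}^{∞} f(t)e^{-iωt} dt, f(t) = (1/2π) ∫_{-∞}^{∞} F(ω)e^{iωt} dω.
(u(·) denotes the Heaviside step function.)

F(ω) = \frac{150}{\left(5 i \omega + 6\right)^{2}}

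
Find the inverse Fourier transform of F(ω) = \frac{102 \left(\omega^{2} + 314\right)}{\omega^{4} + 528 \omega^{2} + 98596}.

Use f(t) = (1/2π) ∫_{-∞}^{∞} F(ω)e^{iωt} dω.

f(t) = 3 e^{- 17 \left|{t}\right|} \cos{\left(5 \left|{t}\right| \right)}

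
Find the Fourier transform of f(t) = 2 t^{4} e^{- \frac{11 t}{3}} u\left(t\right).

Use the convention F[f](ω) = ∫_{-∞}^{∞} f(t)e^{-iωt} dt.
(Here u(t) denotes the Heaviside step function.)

F(ω) = \frac{11664}{\left(3 i \omega + 11\right)^{5}}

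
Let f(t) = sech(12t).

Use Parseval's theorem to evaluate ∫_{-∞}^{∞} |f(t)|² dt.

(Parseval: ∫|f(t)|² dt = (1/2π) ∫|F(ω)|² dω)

∫|f(t)|² dt = \frac{1}{6}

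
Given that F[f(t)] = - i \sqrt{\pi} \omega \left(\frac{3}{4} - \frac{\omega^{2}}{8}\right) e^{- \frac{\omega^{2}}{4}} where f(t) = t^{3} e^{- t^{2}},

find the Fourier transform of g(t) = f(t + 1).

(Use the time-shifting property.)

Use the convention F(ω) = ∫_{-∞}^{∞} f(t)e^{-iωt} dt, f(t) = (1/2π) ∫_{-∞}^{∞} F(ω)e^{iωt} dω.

F[g](ω) = \frac{i \sqrt{\pi} \omega \left(\omega^{2} - 6\right) e^{\omega \left(- \frac{\omega}{4} + i\right)}}{8}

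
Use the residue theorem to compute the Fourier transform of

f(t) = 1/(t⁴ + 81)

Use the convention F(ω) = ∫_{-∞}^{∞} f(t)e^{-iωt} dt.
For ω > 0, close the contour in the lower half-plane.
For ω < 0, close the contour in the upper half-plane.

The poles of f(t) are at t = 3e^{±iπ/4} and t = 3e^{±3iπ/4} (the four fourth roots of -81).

Let g(z) = f(z)e^{-iωz}; for large |z| the factor e^{-iωz} decays in the lower half-plane when ω > 0 and in the upper half-plane when ω < 0.

Case ω > 0 (lower half-plane, clockwise contour ⇒ F(ω) = -2πi·ΣRes):
  Res_{z = - \frac{3 \sqrt{2}}{2} - \frac{3 \sqrt{2} i}{2}} g(z) = \frac{\sqrt{2} i \left(1 - i\right) e^{\frac{3 \sqrt{2} \omega \left(-1 + i\right)}{2}}}{216}
  Res_{z = \frac{3 \sqrt{2}}{2} - \frac{3 \sqrt{2} i}{2}} g(z) = \frac{\sqrt{2} i \left(1 + i\right) e^{- \frac{3 \sqrt{2} \omega \left(1 + i\right)}{2}}}{216}
  F(ω) = -2πi·ΣRes = \frac{\sqrt{2} \pi \left(1 - i\right) \left(e^{3 \sqrt{2} i \omega} + i\right) e^{- \frac{3 \sqrt{2} \omega \left(1 + i\right)}{2}}}{108} = \frac{\pi e^{- \frac{3 \sqrt{2} \omega}{2}} \sin{\left(\frac{3 \sqrt{2} \omega}{2} + \frac{\pi}{4} \right)}}{27}

Case ω < 0 (upper half-plane, counterclockwise contour ⇒ F(ω) = +2πi·ΣRes):
  Res_{z = \frac{3 \sqrt{2}}{2} + \frac{3 \sqrt{2} i}{2}} g(z) = \frac{\sqrt{2} i \left(-1 + i\right) e^{\frac{3 \sqrt{2} \omega \left(1 - i\right)}{2}}}{216}
  Res_{z = - \frac{3 \sqrt{2}}{2} + \frac{3 \sqrt{2} i}{2}} g(z) = \frac{\sqrt{2} \left(1 - i\right) e^{\frac{3 \sqrt{2} \omega \left(1 + i\right)}{2}}}{216}
  F(ω) = 2πi·ΣRes = - \frac{\sqrt{2} i \pi \left(i \left(1 - i\right) e^{\frac{3 \sqrt{2} \omega \left(1 - i\right)}{2}} - \left(1 - i\right) e^{\frac{3 \sqrt{2} \omega \left(1 + i\right)}{2}}\right)}{108} = \frac{\pi e^{\frac{3 \sqrt{2} \omega}{2}} \cos{\left(\frac{3 \sqrt{2} \omega}{2} + \frac{\pi}{4} \right)}}{27}

Both cases combine into a single formula in |ω|:

F(ω) = \frac{\pi e^{- \frac{3 \sqrt{2} \left|{\omega}\right|}{2}} \sin{\left(\frac{3 \sqrt{2} \left|{\omega}\right|}{2} + \frac{\pi}{4} \right)}}{27}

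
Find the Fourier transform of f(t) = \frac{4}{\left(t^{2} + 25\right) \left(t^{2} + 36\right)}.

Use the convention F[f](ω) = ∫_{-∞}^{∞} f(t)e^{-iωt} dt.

F(ω) = \frac{2 \pi \left(6 e^{\left|{\omega}\right|} - 5\right) e^{- 6 \left|{\omega}\right|}}{165}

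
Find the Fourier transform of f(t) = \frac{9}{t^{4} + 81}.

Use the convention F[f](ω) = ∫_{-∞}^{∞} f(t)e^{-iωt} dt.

F(ω) = \frac{\pi e^{- \frac{3 \sqrt{2} \left|{\omega}\right|}{2}} \sin{\left(\frac{3 \sqrt{2} \left|{\omega}\right|}{2} + \frac{\pi}{4} \right)}}{3}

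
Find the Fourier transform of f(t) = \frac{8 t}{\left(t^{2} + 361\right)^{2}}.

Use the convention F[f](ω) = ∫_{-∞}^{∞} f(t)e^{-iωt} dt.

F(ω) = - \frac{4 i \pi \omega e^{- 19 \left|{\omega}\right|}}{19}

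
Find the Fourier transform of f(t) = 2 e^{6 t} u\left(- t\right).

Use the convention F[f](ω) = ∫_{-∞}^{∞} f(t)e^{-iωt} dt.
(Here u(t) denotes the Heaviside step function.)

F(ω) = - \frac{2}{i \omega - 6}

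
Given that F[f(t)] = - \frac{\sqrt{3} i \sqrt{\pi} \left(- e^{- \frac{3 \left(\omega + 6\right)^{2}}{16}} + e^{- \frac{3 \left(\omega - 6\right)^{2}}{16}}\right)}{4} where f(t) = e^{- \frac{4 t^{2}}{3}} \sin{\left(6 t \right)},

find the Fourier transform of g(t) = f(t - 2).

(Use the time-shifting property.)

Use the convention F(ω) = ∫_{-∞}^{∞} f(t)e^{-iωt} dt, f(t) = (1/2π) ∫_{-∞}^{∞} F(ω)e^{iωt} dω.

F[g](ω) = \frac{\sqrt{3} i \sqrt{\pi} \left(1 - e^{\frac{9 \omega}{2}}\right) e^{- \frac{3 \omega^{2}}{16} - \frac{9 \omega}{4} - 2 i \omega - \frac{27}{4}}}{4}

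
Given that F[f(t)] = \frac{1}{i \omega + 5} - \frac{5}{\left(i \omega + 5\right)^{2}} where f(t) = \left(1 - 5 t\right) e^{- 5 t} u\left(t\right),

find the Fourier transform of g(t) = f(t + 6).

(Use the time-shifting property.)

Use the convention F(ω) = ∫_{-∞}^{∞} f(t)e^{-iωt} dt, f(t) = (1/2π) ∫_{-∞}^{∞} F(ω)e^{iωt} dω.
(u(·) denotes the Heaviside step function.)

F[g](ω) = \frac{i \omega e^{6 i \omega}}{- \omega^{2} + 10 i \omega + 25}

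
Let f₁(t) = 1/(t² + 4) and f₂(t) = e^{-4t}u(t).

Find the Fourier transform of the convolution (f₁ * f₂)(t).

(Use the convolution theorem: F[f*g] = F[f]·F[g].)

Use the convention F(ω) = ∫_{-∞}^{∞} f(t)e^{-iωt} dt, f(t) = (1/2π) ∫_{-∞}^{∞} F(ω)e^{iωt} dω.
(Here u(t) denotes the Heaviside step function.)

F[f₁*f₂](ω) = \frac{\pi e^{- 2 \left|{\omega}\right|}}{2 \left(i \omega + 4\right)}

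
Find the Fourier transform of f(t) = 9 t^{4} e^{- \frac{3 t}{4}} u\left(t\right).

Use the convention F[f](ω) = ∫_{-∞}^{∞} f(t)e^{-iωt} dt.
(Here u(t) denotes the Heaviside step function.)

F(ω) = \frac{221184}{\left(4 i \omega + 3\right)^{5}}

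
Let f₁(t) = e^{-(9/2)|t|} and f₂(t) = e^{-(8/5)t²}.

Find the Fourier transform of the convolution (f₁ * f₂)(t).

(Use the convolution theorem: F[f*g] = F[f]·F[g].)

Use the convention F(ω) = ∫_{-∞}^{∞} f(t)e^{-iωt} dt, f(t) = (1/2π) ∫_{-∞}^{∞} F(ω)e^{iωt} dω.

F[f₁*f₂](ω) = \frac{9 \sqrt{10} \sqrt{\pi} e^{- \frac{5 \omega^{2}}{32}}}{4 \omega^{2} + 81}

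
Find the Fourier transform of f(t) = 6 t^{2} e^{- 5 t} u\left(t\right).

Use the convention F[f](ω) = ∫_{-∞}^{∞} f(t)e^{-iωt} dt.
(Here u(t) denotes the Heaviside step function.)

F(ω) = \frac{12}{\left(i \omega + 5\right)^{3}}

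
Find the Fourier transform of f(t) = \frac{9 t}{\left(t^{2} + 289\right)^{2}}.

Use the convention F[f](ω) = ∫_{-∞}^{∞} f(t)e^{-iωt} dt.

F(ω) = - \frac{9 i \pi \omega e^{- 17 \left|{\omega}\right|}}{34}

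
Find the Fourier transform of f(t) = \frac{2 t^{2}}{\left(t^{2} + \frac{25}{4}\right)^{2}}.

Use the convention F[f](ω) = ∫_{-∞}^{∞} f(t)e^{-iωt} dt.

F(ω) = \frac{\pi \left(2 - 5 \left|{\omega}\right|\right) e^{- \frac{5 \left|{\omega}\right|}{2}}}{5}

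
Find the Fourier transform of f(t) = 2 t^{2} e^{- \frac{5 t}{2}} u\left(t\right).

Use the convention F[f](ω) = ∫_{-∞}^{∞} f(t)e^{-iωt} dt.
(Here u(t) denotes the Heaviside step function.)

F(ω) = \frac{32}{\left(2 i \omega + 5\right)^{3}}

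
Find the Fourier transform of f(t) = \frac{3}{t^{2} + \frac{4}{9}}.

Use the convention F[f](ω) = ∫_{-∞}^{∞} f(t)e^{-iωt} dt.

F(ω) = \frac{9 \pi e^{- \frac{2 \left|{\omega}\right|}{3}}}{2}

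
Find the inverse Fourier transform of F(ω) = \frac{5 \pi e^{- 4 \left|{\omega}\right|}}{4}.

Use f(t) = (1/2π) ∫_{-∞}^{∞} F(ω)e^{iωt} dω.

f(t) = \frac{5}{t^{2} + 16}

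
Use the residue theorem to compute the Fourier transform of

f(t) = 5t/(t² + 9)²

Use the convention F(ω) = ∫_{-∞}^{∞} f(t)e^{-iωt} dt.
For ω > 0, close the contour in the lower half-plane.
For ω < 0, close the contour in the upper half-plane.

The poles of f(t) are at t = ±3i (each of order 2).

Let g(z) = f(z)e^{-iωz}; for large |z| the factor e^{-iωz} decays in the lower half-plane when ω > 0 and in the upper half-plane when ω < 0.

Case ω > 0 (lower half-plane, clockwise contour ⇒ F(ω) = -2πi·ΣRes):
  Res_{z = - 3 i} g(z) = \frac{5 \omega e^{- 3 \omega}}{12} (pole of order 2)
  F(ω) = -2πi·ΣRes = - \frac{5 i \pi \omega e^{- 3 \omega}}{6}

Case ω < 0 (upper half-plane, counterclockwise contour ⇒ F(ω) = +2πi·ΣRes):
  Res_{z = 3 i} g(z) = - \frac{5 \omega e^{3 \omega}}{12} (pole of order 2)
  F(ω) = 2πi·ΣRes = - \frac{5 i \pi \omega e^{3 \omega}}{6}

Both cases combine into a single formula in |ω|:

F(ω) = - \frac{5 i \pi \omega e^{- 3 \left|{\omega}\right|}}{6}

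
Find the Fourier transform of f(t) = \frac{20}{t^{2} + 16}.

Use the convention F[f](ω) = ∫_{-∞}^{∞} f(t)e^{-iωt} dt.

F(ω) = 5 \pi e^{- 4 \left|{\omega}\right|}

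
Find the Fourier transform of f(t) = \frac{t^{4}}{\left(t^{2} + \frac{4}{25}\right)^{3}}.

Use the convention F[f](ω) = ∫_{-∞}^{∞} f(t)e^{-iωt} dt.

F(ω) = \frac{\pi \left(4 \omega^{2} - 50 \left|{\omega}\right| + 75\right) e^{- \frac{2 \left|{\omega}\right|}{5}}}{80}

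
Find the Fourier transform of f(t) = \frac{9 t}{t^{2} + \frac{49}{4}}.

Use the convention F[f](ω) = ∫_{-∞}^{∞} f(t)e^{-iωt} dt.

F(ω) = - 9 i \pi e^{- \frac{7 \left|{\omega}\right|}{2}} \operatorname{sign}{\left(\omega \right)}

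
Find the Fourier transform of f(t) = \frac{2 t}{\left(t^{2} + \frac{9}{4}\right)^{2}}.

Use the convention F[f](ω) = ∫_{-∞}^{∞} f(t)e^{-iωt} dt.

F(ω) = - \frac{2 i \pi \omega e^{- \frac{3 \left|{\omega}\right|}{2}}}{3}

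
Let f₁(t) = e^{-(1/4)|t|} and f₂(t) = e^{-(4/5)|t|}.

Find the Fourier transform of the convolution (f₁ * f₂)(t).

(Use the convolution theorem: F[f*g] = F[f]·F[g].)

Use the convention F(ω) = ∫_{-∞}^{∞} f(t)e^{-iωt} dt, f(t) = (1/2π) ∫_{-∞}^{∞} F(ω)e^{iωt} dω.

F[f₁*f₂](ω) = \frac{320}{400 \omega^{4} + 281 \omega^{2} + 16}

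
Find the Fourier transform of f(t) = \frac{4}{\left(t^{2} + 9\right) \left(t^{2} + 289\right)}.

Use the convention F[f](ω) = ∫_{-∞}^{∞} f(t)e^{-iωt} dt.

F(ω) = \frac{\pi \left(17 e^{14 \left|{\omega}\right|} - 3\right) e^{- 17 \left|{\omega}\right|}}{3570}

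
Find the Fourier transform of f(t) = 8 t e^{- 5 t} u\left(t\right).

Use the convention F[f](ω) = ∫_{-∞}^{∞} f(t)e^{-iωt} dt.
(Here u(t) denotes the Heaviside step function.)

F(ω) = \frac{8}{\left(i \omega + 5\right)^{2}}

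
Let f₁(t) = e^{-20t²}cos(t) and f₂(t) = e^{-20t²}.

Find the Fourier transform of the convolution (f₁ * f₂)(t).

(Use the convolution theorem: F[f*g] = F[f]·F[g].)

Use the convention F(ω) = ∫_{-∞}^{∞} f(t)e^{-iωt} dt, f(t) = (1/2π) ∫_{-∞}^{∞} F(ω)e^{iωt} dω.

F[f₁*f₂](ω) = \frac{\pi \left(e^{\frac{\omega}{20}} + 1\right) e^{- \frac{\omega^{2}}{40} - \frac{\omega}{40} - \frac{1}{80}}}{40}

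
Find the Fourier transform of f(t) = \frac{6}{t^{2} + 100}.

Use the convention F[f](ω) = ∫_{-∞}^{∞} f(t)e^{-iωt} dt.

F(ω) = \frac{3 \pi e^{- 10 \left|{\omega}\right|}}{5}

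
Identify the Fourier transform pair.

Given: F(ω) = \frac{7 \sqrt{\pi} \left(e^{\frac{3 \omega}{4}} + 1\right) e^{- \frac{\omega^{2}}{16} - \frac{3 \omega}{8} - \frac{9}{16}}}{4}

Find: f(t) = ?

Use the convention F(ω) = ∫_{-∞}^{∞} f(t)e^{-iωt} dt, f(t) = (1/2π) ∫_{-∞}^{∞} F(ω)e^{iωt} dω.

f(t) = 7 e^{- 4 t^{2}} \cos{\left(3 t \right)}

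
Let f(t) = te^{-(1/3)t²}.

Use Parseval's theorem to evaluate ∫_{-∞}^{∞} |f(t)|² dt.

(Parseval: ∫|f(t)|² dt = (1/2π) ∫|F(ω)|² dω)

∫|f(t)|² dt = \frac{3 \sqrt{6} \sqrt{\pi}}{8}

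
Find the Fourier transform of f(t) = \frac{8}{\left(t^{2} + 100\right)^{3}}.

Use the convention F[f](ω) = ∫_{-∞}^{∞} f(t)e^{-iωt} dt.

F(ω) = \frac{\pi \left(100 \omega^{2} + 30 \left|{\omega}\right| + 3\right) e^{- 10 \left|{\omega}\right|}}{100000}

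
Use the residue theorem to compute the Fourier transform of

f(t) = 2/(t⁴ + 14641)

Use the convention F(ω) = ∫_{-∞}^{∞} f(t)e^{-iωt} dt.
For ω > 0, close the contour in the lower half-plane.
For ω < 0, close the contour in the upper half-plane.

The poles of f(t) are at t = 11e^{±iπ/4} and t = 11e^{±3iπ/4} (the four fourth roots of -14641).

Let g(z) = f(z)e^{-iωz}; for large |z| the factor e^{-iωz} decays in the lower half-plane when ω > 0 and in the upper half-plane when ω < 0.

Case ω > 0 (lower half-plane, clockwise contour ⇒ F(ω) = -2πi·ΣRes):
  Res_{z = - \frac{11 \sqrt{2}}{2} - \frac{11 \sqrt{2} i}{2}} g(z) = \frac{\sqrt{2} i \left(1 - i\right) e^{\frac{11 \sqrt{2} \omega \left(-1 + i\right)}{2}}}{5324}
  Res_{z = \frac{11 \sqrt{2}}{2} - \frac{11 \sqrt{2} i}{2}} g(z) = \frac{\sqrt{2} i \left(1 + i\right) e^{- \frac{11 \sqrt{2} \omega \left(1 + i\right)}{2}}}{5324}
  F(ω) = -2πi·ΣRes = \frac{\sqrt{2} \pi \left(1 - i\right) \left(e^{11 \sqrt{2} i \omega} + i\right) e^{- \frac{11 \sqrt{2} \omega \left(1 + i\right)}{2}}}{2662} = \frac{2 \pi e^{- \frac{11 \sqrt{2} \omega}{2}} \sin{\left(\frac{11 \sqrt{2} \omega}{2} + \frac{\pi}{4} \right)}}{1331}

Case ω < 0 (upper half-plane, counterclockwise contour ⇒ F(ω) = +2πi·ΣRes):
  Res_{z = \frac{11 \sqrt{2}}{2} + \frac{11 \sqrt{2} i}{2}} g(z) = \frac{\sqrt{2} i \left(-1 + i\right) e^{\frac{11 \sqrt{2} \omega \left(1 - i\right)}{2}}}{5324}
  Res_{z = - \frac{11 \sqrt{2}}{2} + \frac{11 \sqrt{2} i}{2}} g(z) = \frac{\sqrt{2} \left(1 - i\right) e^{\frac{11 \sqrt{2} \omega \left(1 + i\right)}{2}}}{5324}
  F(ω) = 2πi·ΣRes = - \frac{\sqrt{2} i \pi \left(i \left(1 - i\right) e^{\frac{11 \sqrt{2} \omega \left(1 - i\right)}{2}} - \left(1 - i\right) e^{\frac{11 \sqrt{2} \omega \left(1 + i\right)}{2}}\right)}{2662} = \frac{2 \pi e^{\frac{11 \sqrt{2} \omega}{2}} \cos{\left(\frac{11 \sqrt{2} \omega}{2} + \frac{\pi}{4} \right)}}{1331}

Both cases combine into a single formula in |ω|:

F(ω) = \frac{2 \pi e^{- \frac{11 \sqrt{2} \left|{\omega}\right|}{2}} \sin{\left(\frac{11 \sqrt{2} \left|{\omega}\right|}{2} + \frac{\pi}{4} \right)}}{1331}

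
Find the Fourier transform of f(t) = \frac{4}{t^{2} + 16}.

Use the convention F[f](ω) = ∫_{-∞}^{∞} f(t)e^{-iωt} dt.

F(ω) = \pi e^{- 4 \left|{\omega}\right|}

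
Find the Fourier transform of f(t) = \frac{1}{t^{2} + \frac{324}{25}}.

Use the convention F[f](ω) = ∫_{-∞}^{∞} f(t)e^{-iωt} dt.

F(ω) = \frac{5 \pi e^{- \frac{18 \left|{\omega}\right|}{5}}}{18}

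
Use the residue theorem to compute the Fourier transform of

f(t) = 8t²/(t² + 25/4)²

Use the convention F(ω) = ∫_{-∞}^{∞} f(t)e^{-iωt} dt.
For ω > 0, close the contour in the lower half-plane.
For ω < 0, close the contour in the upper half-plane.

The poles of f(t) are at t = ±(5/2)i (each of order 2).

Let g(z) = f(z)e^{-iωz}; for large |z| the factor e^{-iωz} decays in the lower half-plane when ω > 0 and in the upper half-plane when ω < 0.

Case ω > 0 (lower half-plane, clockwise contour ⇒ F(ω) = -2πi·ΣRes):
  Res_{z = - \frac{5 i}{2}} g(z) = i \left(\frac{4}{5} - 2 \omega\right) e^{- \frac{5 \omega}{2}} (pole of order 2)
  F(ω) = -2πi·ΣRes = \frac{4 \pi \left(2 - 5 \omega\right) e^{- \frac{5 \omega}{2}}}{5}

Case ω < 0 (upper half-plane, counterclockwise contour ⇒ F(ω) = +2πi·ΣRes):
  Res_{z = \frac{5 i}{2}} g(z) = i \left(- 2 \omega - \frac{4}{5}\right) e^{\frac{5 \omega}{2}} (pole of order 2)
  F(ω) = 2πi·ΣRes = \frac{4 \pi \left(5 \omega + 2\right) e^{\frac{5 \omega}{2}}}{5}

Both cases combine into a single formula in |ω|:

F(ω) = \frac{4 \pi \left(2 - 5 \left|{\omega}\right|\right) e^{- \frac{5 \left|{\omega}\right|}{2}}}{5}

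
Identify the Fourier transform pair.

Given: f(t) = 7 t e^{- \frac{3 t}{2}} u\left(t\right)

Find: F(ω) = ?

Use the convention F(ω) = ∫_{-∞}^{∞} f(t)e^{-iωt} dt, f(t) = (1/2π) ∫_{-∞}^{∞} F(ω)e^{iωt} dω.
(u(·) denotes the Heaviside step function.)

F(ω) = \frac{28}{\left(2 i \omega + 3\right)^{2}}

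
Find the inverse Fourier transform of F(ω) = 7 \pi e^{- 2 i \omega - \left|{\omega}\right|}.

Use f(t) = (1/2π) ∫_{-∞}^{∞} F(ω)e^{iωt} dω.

f(t) = \frac{7}{\left(t - 2\right)^{2} + 1}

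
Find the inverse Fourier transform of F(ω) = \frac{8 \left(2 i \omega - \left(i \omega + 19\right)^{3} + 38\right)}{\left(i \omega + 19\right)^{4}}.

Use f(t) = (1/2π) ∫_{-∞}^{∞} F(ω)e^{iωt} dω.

f(t) = 8 \left(t^{2} - 1\right) e^{- 19 t} u\left(t\right)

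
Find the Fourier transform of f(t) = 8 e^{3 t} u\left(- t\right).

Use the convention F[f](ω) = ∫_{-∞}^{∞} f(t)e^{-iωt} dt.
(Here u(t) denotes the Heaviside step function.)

F(ω) = - \frac{8}{i \omega - 3}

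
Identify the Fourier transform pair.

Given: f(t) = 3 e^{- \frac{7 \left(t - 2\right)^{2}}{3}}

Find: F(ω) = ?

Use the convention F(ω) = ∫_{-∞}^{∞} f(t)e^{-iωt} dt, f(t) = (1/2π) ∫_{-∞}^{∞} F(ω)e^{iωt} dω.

F(ω) = \frac{3 \sqrt{21} \sqrt{\pi} e^{- \frac{\omega \left(3 \omega + 56 i\right)}{28}}}{7}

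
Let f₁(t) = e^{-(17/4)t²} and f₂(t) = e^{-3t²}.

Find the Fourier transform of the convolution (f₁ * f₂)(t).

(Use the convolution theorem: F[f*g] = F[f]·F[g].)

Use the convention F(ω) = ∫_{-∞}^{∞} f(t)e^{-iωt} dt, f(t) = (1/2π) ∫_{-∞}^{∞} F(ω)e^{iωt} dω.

F[f₁*f₂](ω) = \frac{2 \sqrt{51} \pi e^{- \frac{29 \omega^{2}}{204}}}{51}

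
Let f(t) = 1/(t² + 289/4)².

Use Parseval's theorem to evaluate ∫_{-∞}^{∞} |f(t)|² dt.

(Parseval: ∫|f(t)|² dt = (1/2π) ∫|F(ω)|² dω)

∫|f(t)|² dt = \frac{40 \pi}{410338673}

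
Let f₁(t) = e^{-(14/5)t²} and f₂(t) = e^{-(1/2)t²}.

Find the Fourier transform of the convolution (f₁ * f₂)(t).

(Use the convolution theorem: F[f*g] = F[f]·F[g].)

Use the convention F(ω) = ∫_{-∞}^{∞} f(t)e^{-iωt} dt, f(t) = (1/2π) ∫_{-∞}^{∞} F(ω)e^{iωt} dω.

F[f₁*f₂](ω) = \frac{\sqrt{35} \pi e^{- \frac{33 \omega^{2}}{56}}}{7}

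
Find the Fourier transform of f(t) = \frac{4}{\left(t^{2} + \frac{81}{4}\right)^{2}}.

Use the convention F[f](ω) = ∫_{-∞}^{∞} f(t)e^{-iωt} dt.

F(ω) = \frac{8 \pi \left(9 \left|{\omega}\right| + 2\right) e^{- \frac{9 \left|{\omega}\right|}{2}}}{729}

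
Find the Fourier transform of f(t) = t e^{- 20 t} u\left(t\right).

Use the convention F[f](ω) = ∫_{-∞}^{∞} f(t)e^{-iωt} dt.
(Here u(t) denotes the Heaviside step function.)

F(ω) = \frac{1}{\left(i \omega + 20\right)^{2}}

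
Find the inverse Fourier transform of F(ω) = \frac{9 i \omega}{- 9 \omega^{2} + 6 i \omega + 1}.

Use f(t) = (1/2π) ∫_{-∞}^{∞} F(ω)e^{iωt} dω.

f(t) = \left(1 - \frac{t}{3}\right) e^{- \frac{t}{3}} u\left(t\right)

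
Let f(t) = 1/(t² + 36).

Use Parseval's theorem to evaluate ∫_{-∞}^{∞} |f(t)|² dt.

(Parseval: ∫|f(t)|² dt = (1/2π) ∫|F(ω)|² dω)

∫|f(t)|² dt = \frac{\pi}{432}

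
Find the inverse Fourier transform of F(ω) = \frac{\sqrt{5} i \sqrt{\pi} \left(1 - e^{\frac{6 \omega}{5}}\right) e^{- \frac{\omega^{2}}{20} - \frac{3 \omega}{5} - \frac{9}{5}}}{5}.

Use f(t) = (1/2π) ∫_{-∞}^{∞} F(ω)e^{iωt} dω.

f(t) = 2 e^{- 5 t^{2}} \sin{\left(6 t \right)}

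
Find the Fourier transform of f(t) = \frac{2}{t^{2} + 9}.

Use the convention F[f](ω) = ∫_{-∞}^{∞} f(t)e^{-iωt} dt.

F(ω) = \frac{2 \pi e^{- 3 \left|{\omega}\right|}}{3}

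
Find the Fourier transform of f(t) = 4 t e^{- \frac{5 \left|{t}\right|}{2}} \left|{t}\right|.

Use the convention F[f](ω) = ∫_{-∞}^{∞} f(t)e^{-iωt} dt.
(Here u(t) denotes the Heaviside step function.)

F(ω) = \frac{256 i \omega \left(4 \omega^{2} - 75\right)}{\left(4 \omega^{2} + 25\right)^{3}}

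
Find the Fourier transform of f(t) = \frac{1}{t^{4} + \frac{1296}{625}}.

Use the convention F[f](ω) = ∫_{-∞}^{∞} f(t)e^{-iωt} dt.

F(ω) = \frac{125 \pi e^{- \frac{3 \sqrt{2} \left|{\omega}\right|}{5}} \sin{\left(\frac{3 \sqrt{2} \left|{\omega}\right|}{5} + \frac{\pi}{4} \right)}}{216}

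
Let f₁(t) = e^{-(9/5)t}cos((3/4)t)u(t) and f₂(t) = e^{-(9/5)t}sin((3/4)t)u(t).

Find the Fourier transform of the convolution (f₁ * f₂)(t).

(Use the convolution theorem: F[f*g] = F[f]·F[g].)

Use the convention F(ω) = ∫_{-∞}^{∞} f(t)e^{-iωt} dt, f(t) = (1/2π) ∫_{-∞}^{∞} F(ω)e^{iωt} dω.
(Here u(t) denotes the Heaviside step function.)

F[f₁*f₂](ω) = \frac{24000 \left(5 i \omega + 9\right)}{\left(16 \left(5 i \omega + 9\right)^{2} + 225\right)^{2}}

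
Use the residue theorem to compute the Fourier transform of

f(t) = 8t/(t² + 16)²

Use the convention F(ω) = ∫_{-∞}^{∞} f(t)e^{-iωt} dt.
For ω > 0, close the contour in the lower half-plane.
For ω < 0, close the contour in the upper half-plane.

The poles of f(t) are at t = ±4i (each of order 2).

Let g(z) = f(z)e^{-iωz}; for large |z| the factor e^{-iωz} decays in the lower half-plane when ω > 0 and in the upper half-plane when ω < 0.

Case ω > 0 (lower half-plane, clockwise contour ⇒ F(ω) = -2πi·ΣRes):
  Res_{z = - 4 i} g(z) = \frac{\omega e^{- 4 \omega}}{2} (pole of order 2)
  F(ω) = -2πi·ΣRes = - i \pi \omega e^{- 4 \omega}

Case ω < 0 (upper half-plane, counterclockwise contour ⇒ F(ω) = +2πi·ΣRes):
  Res_{z = 4 i} g(z) = - \frac{\omega e^{4 \omega}}{2} (pole of order 2)
  F(ω) = 2πi·ΣRes = - i \pi \omega e^{4 \omega}

Both cases combine into a single formula in |ω|:

F(ω) = - i \pi \omega e^{- 4 \left|{\omega}\right|}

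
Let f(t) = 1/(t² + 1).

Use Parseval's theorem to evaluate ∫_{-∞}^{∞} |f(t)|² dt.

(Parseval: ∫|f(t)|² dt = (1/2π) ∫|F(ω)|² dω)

∫|f(t)|² dt = \frac{\pi}{2}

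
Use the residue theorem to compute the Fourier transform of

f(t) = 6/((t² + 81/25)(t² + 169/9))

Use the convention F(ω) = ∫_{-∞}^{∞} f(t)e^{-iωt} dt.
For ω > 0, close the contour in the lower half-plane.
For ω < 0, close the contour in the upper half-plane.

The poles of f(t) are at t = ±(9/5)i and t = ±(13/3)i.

Let g(z) = f(z)e^{-iωz}; for large |z| the factor e^{-iωz} decays in the lower half-plane when ω > 0 and in the upper half-plane when ω < 0.

Case ω > 0 (lower half-plane, clockwise contour ⇒ F(ω) = -2πi·ΣRes):
  Res_{z = - \frac{9 i}{5}} g(z) = \frac{375 i e^{- \frac{9 \omega}{5}}}{3496}
  Res_{z = - \frac{13 i}{3}} g(z) = - \frac{2025 i e^{- \frac{13 \omega}{3}}}{45448}
  F(ω) = -2πi·ΣRes = - \frac{2025 \pi e^{- \frac{13 \omega}{3}}}{22724} + \frac{375 \pi e^{- \frac{9 \omega}{5}}}{1748}

Case ω < 0 (upper half-plane, counterclockwise contour ⇒ F(ω) = +2πi·ΣRes):
  Res_{z = \frac{9 i}{5}} g(z) = - \frac{375 i e^{\frac{9 \omega}{5}}}{3496}
  Res_{z = \frac{13 i}{3}} g(z) = \frac{2025 i e^{\frac{13 \omega}{3}}}{45448}
  F(ω) = 2πi·ΣRes = \frac{75 \pi \left(65 e^{\frac{9 \omega}{5}} - 27 e^{\frac{13 \omega}{3}}\right)}{22724}

Both cases combine into a single formula in |ω|:

F(ω) = - \frac{2025 \pi e^{- \frac{13 \left|{\omega}\right|}{3}}}{22724} + \frac{375 \pi e^{- \frac{9 \left|{\omega}\right|}{5}}}{1748}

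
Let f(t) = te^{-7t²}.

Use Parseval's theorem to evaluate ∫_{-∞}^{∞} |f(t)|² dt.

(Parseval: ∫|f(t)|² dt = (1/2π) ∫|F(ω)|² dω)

∫|f(t)|² dt = \frac{\sqrt{14} \sqrt{\pi}}{392}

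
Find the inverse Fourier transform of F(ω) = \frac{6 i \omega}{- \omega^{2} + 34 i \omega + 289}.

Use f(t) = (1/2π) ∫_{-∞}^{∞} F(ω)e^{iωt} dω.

f(t) = 6 \left(1 - 17 t\right) e^{- 17 t} u\left(t\right)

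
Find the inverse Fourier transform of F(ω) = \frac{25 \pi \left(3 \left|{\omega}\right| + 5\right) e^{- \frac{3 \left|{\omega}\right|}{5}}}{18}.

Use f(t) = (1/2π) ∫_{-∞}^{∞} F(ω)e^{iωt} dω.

f(t) = \frac{3}{\left(t^{2} + \frac{9}{25}\right)^{2}}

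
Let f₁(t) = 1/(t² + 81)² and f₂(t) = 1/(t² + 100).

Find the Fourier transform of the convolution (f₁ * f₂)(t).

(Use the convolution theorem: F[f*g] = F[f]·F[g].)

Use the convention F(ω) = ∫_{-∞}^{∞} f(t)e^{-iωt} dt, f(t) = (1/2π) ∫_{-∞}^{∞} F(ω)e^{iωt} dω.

F[f₁*f₂](ω) = \frac{\pi^{2} \left(9 \left|{\omega}\right| + 1\right) e^{- 19 \left|{\omega}\right|}}{14580}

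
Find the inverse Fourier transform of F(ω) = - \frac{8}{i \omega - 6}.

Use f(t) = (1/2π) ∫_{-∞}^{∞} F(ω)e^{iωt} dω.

f(t) = 8 e^{6 t} u\left(- t\right)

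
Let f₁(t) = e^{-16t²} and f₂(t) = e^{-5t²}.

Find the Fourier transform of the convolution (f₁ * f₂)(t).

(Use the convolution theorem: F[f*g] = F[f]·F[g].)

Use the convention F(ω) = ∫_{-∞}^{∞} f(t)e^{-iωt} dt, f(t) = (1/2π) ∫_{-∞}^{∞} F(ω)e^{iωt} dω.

F[f₁*f₂](ω) = \frac{\sqrt{5} \pi e^{- \frac{21 \omega^{2}}{320}}}{20}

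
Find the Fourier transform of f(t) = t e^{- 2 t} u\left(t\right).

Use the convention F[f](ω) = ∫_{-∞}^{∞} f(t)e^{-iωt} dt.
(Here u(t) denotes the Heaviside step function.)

F(ω) = \frac{1}{\left(i \omega + 2\right)^{2}}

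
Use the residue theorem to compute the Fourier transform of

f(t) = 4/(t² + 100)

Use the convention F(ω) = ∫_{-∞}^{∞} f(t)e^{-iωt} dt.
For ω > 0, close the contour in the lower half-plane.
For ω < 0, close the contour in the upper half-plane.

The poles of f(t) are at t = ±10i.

Let g(z) = f(z)e^{-iωz}; for large |z| the factor e^{-iωz} decays in the lower half-plane when ω > 0 and in the upper half-plane when ω < 0.

Case ω > 0 (lower half-plane, clockwise contour ⇒ F(ω) = -2πi·ΣRes):
  Res_{z = - 10 i} g(z) = \frac{i e^{- 10 \omega}}{5}
  F(ω) = -2πi·ΣRes = \frac{2 \pi e^{- 10 \omega}}{5}

Case ω < 0 (upper half-plane, counterclockwise contour ⇒ F(ω) = +2πi·ΣRes):
  Res_{z = 10 i} g(z) = - \frac{i e^{10 \omega}}{5}
  F(ω) = 2πi·ΣRes = \frac{2 \pi e^{10 \omega}}{5}

Both cases combine into a single formula in |ω|:

F(ω) = \frac{2 \pi e^{- 10 \left|{\omega}\right|}}{5}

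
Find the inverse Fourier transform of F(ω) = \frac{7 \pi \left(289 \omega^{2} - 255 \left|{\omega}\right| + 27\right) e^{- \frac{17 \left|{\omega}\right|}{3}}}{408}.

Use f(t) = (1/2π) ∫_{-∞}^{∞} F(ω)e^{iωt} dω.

f(t) = \frac{7 t^{4}}{\left(t^{2} + \frac{289}{9}\right)^{3}}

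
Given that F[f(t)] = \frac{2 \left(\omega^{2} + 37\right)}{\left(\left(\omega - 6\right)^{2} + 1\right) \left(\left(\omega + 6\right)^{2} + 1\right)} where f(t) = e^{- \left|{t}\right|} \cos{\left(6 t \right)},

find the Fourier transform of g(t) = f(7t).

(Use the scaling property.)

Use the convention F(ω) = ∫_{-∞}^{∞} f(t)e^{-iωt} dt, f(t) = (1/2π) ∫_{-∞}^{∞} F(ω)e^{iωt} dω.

F[g](ω) = \frac{14 \left(\omega^{2} + 1813\right)}{\omega^{4} - 3430 \omega^{2} + 3286969}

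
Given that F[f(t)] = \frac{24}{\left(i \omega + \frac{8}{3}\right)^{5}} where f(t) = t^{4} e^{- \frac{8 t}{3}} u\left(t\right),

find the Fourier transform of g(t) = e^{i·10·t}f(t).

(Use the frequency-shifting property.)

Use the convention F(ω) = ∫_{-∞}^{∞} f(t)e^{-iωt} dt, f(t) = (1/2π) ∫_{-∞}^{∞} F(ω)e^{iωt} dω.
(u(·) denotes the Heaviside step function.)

F[g](ω) = \frac{5832}{\left(3 i \left(\omega - 10\right) + 8\right)^{5}}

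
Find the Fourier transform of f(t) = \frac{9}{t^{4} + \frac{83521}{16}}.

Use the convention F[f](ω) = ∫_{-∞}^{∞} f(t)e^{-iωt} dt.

F(ω) = \frac{72 \pi e^{- \frac{17 \sqrt{2} \left|{\omega}\right|}{4}} \sin{\left(\frac{17 \sqrt{2} \left|{\omega}\right|}{4} + \frac{\pi}{4} \right)}}{4913}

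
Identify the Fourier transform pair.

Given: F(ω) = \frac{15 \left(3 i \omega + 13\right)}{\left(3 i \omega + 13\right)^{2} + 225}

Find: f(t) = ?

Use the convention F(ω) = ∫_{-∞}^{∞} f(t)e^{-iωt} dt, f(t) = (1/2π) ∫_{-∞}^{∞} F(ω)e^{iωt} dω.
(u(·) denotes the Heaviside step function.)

f(t) = 5 e^{- \frac{13 t}{3}} \cos{\left(5 t \right)} u\left(t\right)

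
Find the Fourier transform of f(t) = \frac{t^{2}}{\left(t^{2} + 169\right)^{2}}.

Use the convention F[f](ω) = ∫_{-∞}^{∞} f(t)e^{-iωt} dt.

F(ω) = \frac{\pi \left(1 - 13 \left|{\omega}\right|\right) e^{- 13 \left|{\omega}\right|}}{26}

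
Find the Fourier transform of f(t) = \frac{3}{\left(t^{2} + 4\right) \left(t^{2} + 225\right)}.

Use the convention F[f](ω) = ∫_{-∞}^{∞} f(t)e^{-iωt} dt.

F(ω) = \frac{\pi \left(15 e^{13 \left|{\omega}\right|} - 2\right) e^{- 15 \left|{\omega}\right|}}{2210}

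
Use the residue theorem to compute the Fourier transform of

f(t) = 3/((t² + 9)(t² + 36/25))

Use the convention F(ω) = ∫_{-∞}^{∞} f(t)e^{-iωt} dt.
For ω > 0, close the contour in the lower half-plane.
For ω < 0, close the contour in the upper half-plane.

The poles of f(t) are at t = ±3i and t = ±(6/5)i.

Let g(z) = f(z)e^{-iωz}; for large |z| the factor e^{-iωz} decays in the lower half-plane when ω > 0 and in the upper half-plane when ω < 0.

Case ω > 0 (lower half-plane, clockwise contour ⇒ F(ω) = -2πi·ΣRes):
  Res_{z = - 3 i} g(z) = - \frac{25 i e^{- 3 \omega}}{378}
  Res_{z = - \frac{6 i}{5}} g(z) = \frac{125 i e^{- \frac{6 \omega}{5}}}{756}
  F(ω) = -2πi·ΣRes = - \frac{25 \pi e^{- 3 \omega}}{189} + \frac{125 \pi e^{- \frac{6 \omega}{5}}}{378}

Case ω < 0 (upper half-plane, counterclockwise contour ⇒ F(ω) = +2πi·ΣRes):
  Res_{z = 3 i} g(z) = \frac{25 i e^{3 \omega}}{378}
  Res_{z = \frac{6 i}{5}} g(z) = - \frac{125 i e^{\frac{6 \omega}{5}}}{756}
  F(ω) = 2πi·ΣRes = \frac{25 \pi \left(5 e^{\frac{6 \omega}{5}} - 2 e^{3 \omega}\right)}{378}

Both cases combine into a single formula in |ω|:

F(ω) = - \frac{25 \pi e^{- 3 \left|{\omega}\right|}}{189} + \frac{125 \pi e^{- \frac{6 \left|{\omega}\right|}{5}}}{378}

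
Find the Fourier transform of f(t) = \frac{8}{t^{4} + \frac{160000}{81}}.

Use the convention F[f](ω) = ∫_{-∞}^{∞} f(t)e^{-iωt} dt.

F(ω) = \frac{27 \pi e^{- \frac{10 \sqrt{2} \left|{\omega}\right|}{3}} \sin{\left(\frac{10 \sqrt{2} \left|{\omega}\right|}{3} + \frac{\pi}{4} \right)}}{1000}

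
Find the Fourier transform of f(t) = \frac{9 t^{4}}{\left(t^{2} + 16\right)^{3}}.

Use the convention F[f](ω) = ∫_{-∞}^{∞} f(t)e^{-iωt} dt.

F(ω) = \frac{9 \pi \left(16 \omega^{2} - 20 \left|{\omega}\right| + 3\right) e^{- 4 \left|{\omega}\right|}}{32}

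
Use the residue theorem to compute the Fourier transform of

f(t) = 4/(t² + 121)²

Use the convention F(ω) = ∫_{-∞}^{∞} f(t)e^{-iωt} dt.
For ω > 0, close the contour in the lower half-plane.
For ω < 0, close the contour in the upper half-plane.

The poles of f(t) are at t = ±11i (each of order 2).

Let g(z) = f(z)e^{-iωz}; for large |z| the factor e^{-iωz} decays in the lower half-plane when ω > 0 and in the upper half-plane when ω < 0.

Case ω > 0 (lower half-plane, clockwise contour ⇒ F(ω) = -2πi·ΣRes):
  Res_{z = - 11 i} g(z) = \frac{i \left(11 \omega + 1\right) e^{- 11 \omega}}{1331} (pole of order 2)
  F(ω) = -2πi·ΣRes = \frac{2 \pi \left(11 \omega + 1\right) e^{- 11 \omega}}{1331}

Case ω < 0 (upper half-plane, counterclockwise contour ⇒ F(ω) = +2πi·ΣRes):
  Res_{z = 11 i} g(z) = \frac{i \left(11 \omega - 1\right) e^{11 \omega}}{1331} (pole of order 2)
  F(ω) = 2πi·ΣRes = \frac{2 \pi \left(1 - 11 \omega\right) e^{11 \omega}}{1331}

Both cases combine into a single formula in |ω|:

F(ω) = \frac{2 \pi \left(11 \left|{\omega}\right| + 1\right) e^{- 11 \left|{\omega}\right|}}{1331}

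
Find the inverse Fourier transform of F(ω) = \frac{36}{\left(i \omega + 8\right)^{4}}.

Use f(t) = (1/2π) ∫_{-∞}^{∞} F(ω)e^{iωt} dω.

f(t) = 6 t^{3} e^{- 8 t} u\left(t\right)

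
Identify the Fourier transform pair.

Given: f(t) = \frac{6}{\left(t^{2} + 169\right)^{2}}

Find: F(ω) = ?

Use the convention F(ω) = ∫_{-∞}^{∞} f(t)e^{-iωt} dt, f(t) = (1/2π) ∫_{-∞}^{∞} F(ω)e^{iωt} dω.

F(ω) = \frac{3 \pi \left(13 \left|{\omega}\right| + 1\right) e^{- 13 \left|{\omega}\right|}}{2197}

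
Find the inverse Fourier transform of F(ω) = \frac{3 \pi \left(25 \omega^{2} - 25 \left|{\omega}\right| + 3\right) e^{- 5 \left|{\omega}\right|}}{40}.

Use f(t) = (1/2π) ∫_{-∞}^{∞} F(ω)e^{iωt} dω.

f(t) = \frac{3 t^{4}}{\left(t^{2} + 25\right)^{3}}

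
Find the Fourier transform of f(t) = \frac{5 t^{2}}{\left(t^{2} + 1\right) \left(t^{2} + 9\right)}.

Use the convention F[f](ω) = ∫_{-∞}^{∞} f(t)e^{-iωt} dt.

F(ω) = \frac{5 \pi \left(3 - e^{2 \left|{\omega}\right|}\right) e^{- 3 \left|{\omega}\right|}}{8}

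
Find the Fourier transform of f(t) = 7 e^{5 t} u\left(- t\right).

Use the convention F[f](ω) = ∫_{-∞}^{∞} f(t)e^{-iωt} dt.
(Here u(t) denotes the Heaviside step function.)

F(ω) = - \frac{7}{i \omega - 5}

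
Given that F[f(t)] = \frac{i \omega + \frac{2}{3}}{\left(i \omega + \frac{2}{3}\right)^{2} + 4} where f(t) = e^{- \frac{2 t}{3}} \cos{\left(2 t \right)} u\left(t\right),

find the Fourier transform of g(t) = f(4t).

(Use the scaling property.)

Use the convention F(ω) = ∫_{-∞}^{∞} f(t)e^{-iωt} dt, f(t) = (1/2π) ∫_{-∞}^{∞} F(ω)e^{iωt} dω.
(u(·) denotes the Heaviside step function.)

F[g](ω) = \frac{3 \left(3 i \omega + 8\right)}{\left(3 i \omega + 8\right)^{2} + 576}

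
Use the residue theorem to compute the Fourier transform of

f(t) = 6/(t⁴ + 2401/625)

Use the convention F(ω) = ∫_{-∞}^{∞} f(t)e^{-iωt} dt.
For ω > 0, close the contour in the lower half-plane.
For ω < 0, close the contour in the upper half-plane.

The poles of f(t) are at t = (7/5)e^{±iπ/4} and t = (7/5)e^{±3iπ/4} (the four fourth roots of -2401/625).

Let g(z) = f(z)e^{-iωz}; for large |z| the factor e^{-iωz} decays in the lower half-plane when ω > 0 and in the upper half-plane when ω < 0.

Case ω > 0 (lower half-plane, clockwise contour ⇒ F(ω) = -2πi·ΣRes):
  Res_{z = - \frac{7 \sqrt{2}}{10} - \frac{7 \sqrt{2} i}{10}} g(z) = \frac{375 \sqrt{2} i \left(1 - i\right) e^{\frac{7 \sqrt{2} \omega \left(-1 + i\right)}{10}}}{1372}
  Res_{z = \frac{7 \sqrt{2}}{10} - \frac{7 \sqrt{2} i}{10}} g(z) = \frac{375 \sqrt{2} i \left(1 + i\right) e^{- \frac{7 \sqrt{2} \omega \left(1 + i\right)}{10}}}{1372}
  F(ω) = -2πi·ΣRes = \frac{375 \sqrt{2} \pi \left(1 - i\right) \left(e^{\frac{7 \sqrt{2} i \omega}{5}} + i\right) e^{- \frac{7 \sqrt{2} \omega \left(1 + i\right)}{10}}}{686} = \frac{750 \pi e^{- \frac{7 \sqrt{2} \omega}{10}} \sin{\left(\frac{7 \sqrt{2} \omega}{10} + \frac{\pi}{4} \right)}}{343}

Case ω < 0 (upper half-plane, counterclockwise contour ⇒ F(ω) = +2πi·ΣRes):
  Res_{z = \frac{7 \sqrt{2}}{10} + \frac{7 \sqrt{2} i}{10}} g(z) = \frac{375 \sqrt{2} i \left(-1 + i\right) e^{\frac{7 \sqrt{2} \omega \left(1 - i\right)}{10}}}{1372}
  Res_{z = - \frac{7 \sqrt{2}}{10} + \frac{7 \sqrt{2} i}{10}} g(z) = \frac{375 \sqrt{2} \left(1 - i\right) e^{\frac{7 \sqrt{2} \omega \left(1 + i\right)}{10}}}{1372}
  F(ω) = 2πi·ΣRes = - \frac{375 \sqrt{2} i \pi \left(i \left(1 - i\right) e^{\frac{7 \sqrt{2} \omega \left(1 - i\right)}{10}} - \left(1 - i\right) e^{\frac{7 \sqrt{2} \omega \left(1 + i\right)}{10}}\right)}{686} = \frac{750 \pi e^{\frac{7 \sqrt{2} \omega}{10}} \cos{\left(\frac{7 \sqrt{2} \omega}{10} + \frac{\pi}{4} \right)}}{343}

Both cases combine into a single formula in |ω|:

F(ω) = \frac{750 \pi e^{- \frac{7 \sqrt{2} \left|{\omega}\right|}{10}} \sin{\left(\frac{7 \sqrt{2} \left|{\omega}\right|}{10} + \frac{\pi}{4} \right)}}{343}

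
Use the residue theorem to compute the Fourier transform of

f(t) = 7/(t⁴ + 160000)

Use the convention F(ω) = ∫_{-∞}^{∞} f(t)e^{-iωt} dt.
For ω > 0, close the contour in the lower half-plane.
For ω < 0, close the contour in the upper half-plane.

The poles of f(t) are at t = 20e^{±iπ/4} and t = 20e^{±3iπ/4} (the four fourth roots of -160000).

Let g(z) = f(z)e^{-iωz}; for large |z| the factor e^{-iωz} decays in the lower half-plane when ω > 0 and in the upper half-plane when ω < 0.

Case ω > 0 (lower half-plane, clockwise contour ⇒ F(ω) = -2πi·ΣRes):
  Res_{z = - 10 \sqrt{2} - 10 \sqrt{2} i} g(z) = \frac{7 \sqrt{2} i \left(1 - i\right) e^{10 \sqrt{2} \omega \left(-1 + i\right)}}{64000}
  Res_{z = 10 \sqrt{2} - 10 \sqrt{2} i} g(z) = \frac{7 \sqrt{2} i \left(1 + i\right) e^{- 10 \sqrt{2} \omega \left(1 + i\right)}}{64000}
  F(ω) = -2πi·ΣRes = \frac{7 \sqrt{2} \pi \left(1 - i\right) \left(e^{20 \sqrt{2} i \omega} + i\right) e^{- 10 \sqrt{2} \omega \left(1 + i\right)}}{32000} = \frac{7 \pi e^{- 10 \sqrt{2} \omega} \sin{\left(10 \sqrt{2} \omega + \frac{\pi}{4} \right)}}{8000}

Case ω < 0 (upper half-plane, counterclockwise contour ⇒ F(ω) = +2πi·ΣRes):
  Res_{z = 10 \sqrt{2} + 10 \sqrt{2} i} g(z) = \frac{7 \sqrt{2} i \left(-1 + i\right) e^{10 \sqrt{2} \omega \left(1 - i\right)}}{64000}
  Res_{z = - 10 \sqrt{2} + 10 \sqrt{2} i} g(z) = \frac{7 \sqrt{2} \left(1 - i\right) e^{10 \sqrt{2} \omega \left(1 + i\right)}}{64000}
  F(ω) = 2πi·ΣRes = - \frac{7 \sqrt{2} i \pi \left(i \left(1 - i\right) e^{10 \sqrt{2} \omega \left(1 - i\right)} - \left(1 - i\right) e^{10 \sqrt{2} \omega \left(1 + i\right)}\right)}{32000} = \frac{7 \pi e^{10 \sqrt{2} \omega} \cos{\left(10 \sqrt{2} \omega + \frac{\pi}{4} \right)}}{8000}

Both cases combine into a single formula in |ω|:

F(ω) = \frac{7 \pi e^{- 10 \sqrt{2} \left|{\omega}\right|} \sin{\left(10 \sqrt{2} \left|{\omega}\right| + \frac{\pi}{4} \right)}}{8000}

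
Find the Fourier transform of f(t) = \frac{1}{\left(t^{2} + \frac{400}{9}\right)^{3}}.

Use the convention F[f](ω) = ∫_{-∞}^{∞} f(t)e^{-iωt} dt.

F(ω) = \frac{27 \pi \left(400 \omega^{2} + 180 \left|{\omega}\right| + 27\right) e^{- \frac{20 \left|{\omega}\right|}{3}}}{25600000}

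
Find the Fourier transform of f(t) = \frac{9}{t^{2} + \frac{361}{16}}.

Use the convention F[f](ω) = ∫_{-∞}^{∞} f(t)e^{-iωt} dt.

F(ω) = \frac{36 \pi e^{- \frac{19 \left|{\omega}\right|}{4}}}{19}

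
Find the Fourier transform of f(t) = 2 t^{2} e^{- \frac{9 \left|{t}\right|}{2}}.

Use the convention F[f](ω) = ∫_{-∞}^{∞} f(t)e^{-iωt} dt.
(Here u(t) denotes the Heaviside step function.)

F(ω) = \frac{1728 \left(27 - 4 \omega^{2}\right)}{\left(4 \omega^{2} + 81\right)^{3}}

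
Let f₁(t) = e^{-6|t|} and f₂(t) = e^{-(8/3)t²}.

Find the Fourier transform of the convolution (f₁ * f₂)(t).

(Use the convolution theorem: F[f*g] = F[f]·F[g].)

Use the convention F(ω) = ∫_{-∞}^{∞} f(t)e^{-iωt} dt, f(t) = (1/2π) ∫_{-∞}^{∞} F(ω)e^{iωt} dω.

F[f₁*f₂](ω) = \frac{3 \sqrt{6} \sqrt{\pi} e^{- \frac{3 \omega^{2}}{32}}}{\omega^{2} + 36}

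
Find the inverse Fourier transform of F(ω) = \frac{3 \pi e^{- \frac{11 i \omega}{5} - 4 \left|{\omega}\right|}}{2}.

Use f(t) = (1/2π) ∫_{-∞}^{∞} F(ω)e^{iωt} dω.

f(t) = \frac{6}{\left(t - \frac{11}{5}\right)^{2} + 16}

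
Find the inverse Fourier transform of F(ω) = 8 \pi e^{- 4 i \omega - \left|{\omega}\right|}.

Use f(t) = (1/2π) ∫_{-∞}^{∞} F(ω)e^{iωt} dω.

f(t) = \frac{8}{\left(t - 4\right)^{2} + 1}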